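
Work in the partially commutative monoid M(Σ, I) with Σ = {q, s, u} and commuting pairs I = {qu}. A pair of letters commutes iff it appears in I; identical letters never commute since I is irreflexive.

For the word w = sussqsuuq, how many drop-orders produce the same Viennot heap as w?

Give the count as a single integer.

3

drop 0:s onto floor
drop 1:u onto {0:s}
drop 2:s onto {1:u}
drop 3:s onto {2:s}
drop 4:q onto {3:s}
drop 5:s onto {4:q}
drop 6:u onto {5:s}
drop 7:u onto {6:u}
drop 8:q onto {5:s}
ground layer = {0:s}
drop-orders for the pieces not yet dropped (sum over which currently-grounded one goes next):
  1 to go: {7} 1  {8} 1
  2 to go: {6,7} 1  {7,8} 2
  3 to go: {6,7,8} 3
  4 to go: {5,6,7,8} 3
  5 to go: {4,5,6,7,8} 3
  6 to go: {3,4,5,6,7,8} 3
  7 to go: {2,3,4,5,6,7,8} 3
  if 0:s drops first: 3 orders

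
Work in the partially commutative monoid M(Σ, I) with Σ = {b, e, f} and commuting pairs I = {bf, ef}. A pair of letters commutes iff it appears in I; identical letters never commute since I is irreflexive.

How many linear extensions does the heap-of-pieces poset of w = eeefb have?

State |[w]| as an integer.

5

#0=e has no predecessor
#1=e depends on [0:e]
#2=e depends on [1:e]
#3=f has no predecessor
#4=b depends on [2:e]
sources: [0:e, 3:f]
N(rest) = Σ N(rest − s) over sources s of rest; N(one piece) = 1:
  size 1 → [3]=1  [4]=1
  size 2 → [2,4]=1  [3,4]=2
  size 3 → [1,2,4]=1  [2,3,4]=3
  first=0(e) contributes 4
  first=3(f) contributes 1
|[w]| = 5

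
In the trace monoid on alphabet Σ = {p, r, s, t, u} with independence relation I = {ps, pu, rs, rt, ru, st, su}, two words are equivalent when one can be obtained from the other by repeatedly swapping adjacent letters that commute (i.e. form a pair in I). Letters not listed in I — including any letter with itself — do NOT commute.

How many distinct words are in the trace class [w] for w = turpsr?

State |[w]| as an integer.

42

0(t) covers ∅
1(u) covers 0:t
2(r) covers ∅
3(p) covers 0:t, 2:r
4(s) covers ∅
5(r) covers 3:p
floor of heap: 0:t, 2:r, 4:s
completions by unplaced set U, small U first (add the entries for U minus each lowest piece of U):
  |U|=1: {1}:1  {4}:1  {5}:1
  |U|=2: {1,4}:2  {1,5}:2  {3,5}:1  {4,5}:2
  |U|=3: {1,3,5}:3  {1,4,5}:6  {2,3,5}:1  {3,4,5}:3
  |U|=4: {0,1,3,5}:3  {1,2,3,5}:4  {1,3,4,5}:12  {2,3,4,5}:4
  start at 0(t): 20
  start at 2(r): 15
  start at 4(s): 7
sum over floor = 42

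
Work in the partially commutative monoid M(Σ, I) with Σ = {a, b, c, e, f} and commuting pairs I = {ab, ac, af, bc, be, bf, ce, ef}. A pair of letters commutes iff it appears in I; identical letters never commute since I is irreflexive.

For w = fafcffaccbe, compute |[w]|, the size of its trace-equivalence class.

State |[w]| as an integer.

drop 0:f onto floor
drop 1:a onto floor
drop 2:f onto {0:f}
drop 3:c onto {2:f}
drop 4:f onto {3:c}
drop 5:f onto {4:f}
drop 6:a onto {1:a}
drop 7:c onto {5:f}
drop 8:c onto {7:c}
drop 9:b onto floor
drop 10:e onto {6:a}
ground layer = {0:f, 1:a, 9:b}
drop-orders for the pieces not yet dropped (sum over which currently-grounded one goes next):
  1 to go: {8} 1  {9} 1  {10} 1
  2 to go: {6,10} 1  {7,8} 1  {8,9} 2  {8,10} 2  {9,10} 2
  3 to go: {1,6,10} 1  {5,7,8} 1  {6,8,10} 3  {6,9,10} 3  {7,8,9} 3  {7,8,10} 3  {8,9,10} 6
  4 to go: {1,6,8,10} 4  {1,6,9,10} 4  {4,5,7,8} 1  {5,7,8,9} 4  {5,7,8,10} 4  {6,7,8,10} 6  {6,8,9,10} 12  {7,8,9,10} 12
  5 to go: {1,6,7,8,10} 10  {1,6,8,9,10} 20  {3,4,5,7,8} 1  {4,5,7,8,9} 5  {4,5,7,8,10} 5  {5,6,7,8,10} 10  {5,7,8,9,10} 20  {6,7,8,9,10} 30
  6 to go: {1,5,6,7,8,10} 20  {1,6,7,8,9,10} 60  {2,3,4,5,7,8} 1  {3,4,5,7,8,9} 6  {3,4,5,7,8,10} 6  {4,5,6,7,8,10} 15  {4,5,7,8,9,10} 30  {5,6,7,8,9,10} 60
  7 to go: {0,2,3,4,5,7,8} 1  {1,4,5,6,7,8,10} 35  {1,5,6,7,8,9,10} 140  {2,3,4,5,7,8,9} 7  {2,3,4,5,7,8,10} 7  {3,4,5,6,7,8,10} 21  {3,4,5,7,8,9,10} 42  {4,5,6,7,8,9,10} 105
  8 to go: {0,2,3,4,5,7,8,9} 8  {0,2,3,4,5,7,8,10} 8  {1,3,4,5,6,7,8,10} 56  {1,4,5,6,7,8,9,10} 280  {2,3,4,5,6,7,8,10} 28  {2,3,4,5,7,8,9,10} 56  {3,4,5,6,7,8,9,10} 168
  9 to go: {0,2,3,4,5,6,7,8,10} 36  {0,2,3,4,5,7,8,9,10} 72  {1,2,3,4,5,6,7,8,10} 84  {1,3,4,5,6,7,8,9,10} 504  {2,3,4,5,6,7,8,9,10} 252
  if 0:f drops first: 840 orders
  if 1:a drops first: 360 orders
  if 9:b drops first: 120 orders
heap linearizations: 1320

1320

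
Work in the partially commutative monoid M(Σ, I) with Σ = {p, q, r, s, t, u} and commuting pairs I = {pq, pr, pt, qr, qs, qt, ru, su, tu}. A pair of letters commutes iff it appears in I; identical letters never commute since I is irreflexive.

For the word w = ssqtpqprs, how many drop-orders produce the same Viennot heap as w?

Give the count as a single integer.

#0=s has no predecessor
#1=s depends on [0:s]
#2=q has no predecessor
#3=t depends on [1:s]
#4=p depends on [1:s]
#5=q depends on [2:q]
#6=p depends on [4:p]
#7=r depends on [3:t]
#8=s depends on [6:p, 7:r]
sources: [0:s, 2:q]
N(rest) = Σ N(rest − s) over sources s of rest; N(one piece) = 1:
  size 1 → [5]=1  [8]=1
  size 2 → [2,5]=1  [5,8]=2  [6,8]=1  [7,8]=1
  size 3 → [2,5,8]=3  [3,7,8]=1  [4,6,8]=1  [5,6,8]=3  [5,7,8]=3  [6,7,8]=2
  size 4 → [2,5,6,8]=6  [2,5,7,8]=6  [3,5,7,8]=4  [3,6,7,8]=3  [4,5,6,8]=4  [4,6,7,8]=3  [5,6,7,8]=8
  size 5 → [2,3,5,7,8]=10  [2,4,5,6,8]=10  [2,5,6,7,8]=20  [3,4,6,7,8]=6  [3,5,6,7,8]=15  [4,5,6,7,8]=15
  size 6 → [1,3,4,6,7,8]=6  [2,3,5,6,7,8]=45  [2,4,5,6,7,8]=45  [3,4,5,6,7,8]=36
  size 7 → [0,1,3,4,6,7,8]=6  [1,3,4,5,6,7,8]=42  [2,3,4,5,6,7,8]=126
  first=0(s) contributes 168
  first=2(q) contributes 48
|[w]| = 216

216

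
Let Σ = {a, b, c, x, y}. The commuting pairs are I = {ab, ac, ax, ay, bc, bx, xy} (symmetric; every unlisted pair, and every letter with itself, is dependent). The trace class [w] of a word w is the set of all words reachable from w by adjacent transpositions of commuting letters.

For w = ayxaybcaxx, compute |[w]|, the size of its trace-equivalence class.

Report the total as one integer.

drop 0:a onto floor
drop 1:y onto floor
drop 2:x onto floor
drop 3:a onto {0:a}
drop 4:y onto {1:y}
drop 5:b onto {4:y}
drop 6:c onto {2:x, 4:y}
drop 7:a onto {3:a}
drop 8:x onto {6:c}
drop 9:x onto {8:x}
ground layer = {0:a, 1:y, 2:x}
drop-orders for the pieces not yet dropped (sum over which currently-grounded one goes next):
  1 to go: {5} 1  {7} 1  {9} 1
  2 to go: {3,7} 1  {5,7} 2  {5,9} 2  {7,9} 2  {8,9} 1
  3 to go: {0,3,7} 1  {3,5,7} 3  {3,7,9} 3  {5,7,9} 6  {5,8,9} 3  {6,8,9} 1  {7,8,9} 3
  4 to go: {0,3,5,7} 4  {0,3,7,9} 4  {2,6,8,9} 1  {3,5,7,9} 12  {3,7,8,9} 6  {5,6,8,9} 4  {5,7,8,9} 12  {6,7,8,9} 4
  5 to go: {0,3,5,7,9} 20  {0,3,7,8,9} 10  {2,5,6,8,9} 5  {2,6,7,8,9} 5  {3,5,7,8,9} 30  {3,6,7,8,9} 10  {4,5,6,8,9} 4  {5,6,7,8,9} 20
  6 to go: {0,3,5,7,8,9} 60  {0,3,6,7,8,9} 20  {1,4,5,6,8,9} 4  {2,3,6,7,8,9} 15  {2,4,5,6,8,9} 9  {2,5,6,7,8,9} 30  {3,5,6,7,8,9} 60  {4,5,6,7,8,9} 24
  7 to go: {0,2,3,6,7,8,9} 35  {0,3,5,6,7,8,9} 140  {1,2,4,5,6,8,9} 13  {1,4,5,6,7,8,9} 28  {2,3,5,6,7,8,9} 105  {2,4,5,6,7,8,9} 63  {3,4,5,6,7,8,9} 84
  8 to go: {0,2,3,5,6,7,8,9} 280  {0,3,4,5,6,7,8,9} 224  {1,2,4,5,6,7,8,9} 104  {1,3,4,5,6,7,8,9} 112  {2,3,4,5,6,7,8,9} 252
  if 0:a drops first: 468 orders
  if 1:y drops first: 756 orders
  if 2:x drops first: 336 orders
heap linearizations: 1560

1560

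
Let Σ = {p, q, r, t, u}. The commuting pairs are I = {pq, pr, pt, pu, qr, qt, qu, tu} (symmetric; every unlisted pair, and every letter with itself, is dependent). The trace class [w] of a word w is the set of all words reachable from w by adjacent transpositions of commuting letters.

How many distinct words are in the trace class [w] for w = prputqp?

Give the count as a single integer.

280

0(p) covers ∅
1(r) covers ∅
2(p) covers 0:p
3(u) covers 1:r
4(t) covers 1:r
5(q) covers ∅
6(p) covers 2:p
floor of heap: 0:p, 1:r, 5:q
completions by unplaced set U, small U first (add the entries for U minus each lowest piece of U):
  |U|=1: {3}:1  {4}:1  {5}:1  {6}:1
  |U|=2: {2,6}:1  {3,4}:2  {3,5}:2  {3,6}:2  {4,5}:2  {4,6}:2  {5,6}:2
  |U|=3: {0,2,6}:1  {1,3,4}:2  {2,3,6}:3  {2,4,6}:3  {2,5,6}:3  {3,4,5}:6  {3,4,6}:6  {3,5,6}:6  {4,5,6}:6
  |U|=4: {0,2,3,6}:4  {0,2,4,6}:4  {0,2,5,6}:4  {1,3,4,5}:8  {1,3,4,6}:8  {2,3,4,6}:12  {2,3,5,6}:12  {2,4,5,6}:12  {3,4,5,6}:24
  |U|=5: {0,2,3,4,6}:20  {0,2,3,5,6}:20  {0,2,4,5,6}:20  {1,2,3,4,6}:20  {1,3,4,5,6}:40  {2,3,4,5,6}:60
  start at 0(p): 120
  start at 1(r): 120
  start at 5(q): 40
sum over floor = 280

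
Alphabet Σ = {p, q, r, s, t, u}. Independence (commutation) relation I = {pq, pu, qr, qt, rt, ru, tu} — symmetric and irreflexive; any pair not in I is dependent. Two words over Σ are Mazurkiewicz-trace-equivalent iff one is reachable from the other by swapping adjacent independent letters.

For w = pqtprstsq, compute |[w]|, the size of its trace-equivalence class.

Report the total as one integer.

5

drop 0:p onto floor
drop 1:q onto floor
drop 2:t onto {0:p}
drop 3:p onto {2:t}
drop 4:r onto {3:p}
drop 5:s onto {1:q, 4:r}
drop 6:t onto {5:s}
drop 7:s onto {6:t}
drop 8:q onto {7:s}
ground layer = {0:p, 1:q}
drop-orders for the pieces not yet dropped (sum over which currently-grounded one goes next):
  1 to go: {8} 1
  2 to go: {7,8} 1
  3 to go: {6,7,8} 1
  4 to go: {5,6,7,8} 1
  5 to go: {1,5,6,7,8} 1  {4,5,6,7,8} 1
  6 to go: {1,4,5,6,7,8} 2  {3,4,5,6,7,8} 1
  7 to go: {1,3,4,5,6,7,8} 3  {2,3,4,5,6,7,8} 1
  if 0:p drops first: 4 orders
  if 1:q drops first: 1 orders
heap linearizations: 5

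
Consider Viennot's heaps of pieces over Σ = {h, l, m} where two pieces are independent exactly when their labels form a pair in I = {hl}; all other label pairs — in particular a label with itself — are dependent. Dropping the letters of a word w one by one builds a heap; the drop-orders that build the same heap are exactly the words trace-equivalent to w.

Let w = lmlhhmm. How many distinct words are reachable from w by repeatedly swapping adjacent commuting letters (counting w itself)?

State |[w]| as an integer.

piece 0:l — minimal
piece 1:m rests on {0:l}
piece 2:l rests on {1:m}
piece 3:h rests on {1:m}
piece 4:h rests on {3:h}
piece 5:m rests on {2:l, 4:h}
piece 6:m rests on {5:m}
minimal pieces: {0:l}
ways to finish when only these pieces remain (= sum over removing one remaining piece with nothing left below it):
  1 left: {6}→1
  2 left: {5,6}→1
  3 left: {2,5,6}→1  {4,5,6}→1
  4 left: {2,4,5,6}→2  {3,4,5,6}→1
  5 left: {2,3,4,5,6}→3
  placing 0:l first → 3 extensions

3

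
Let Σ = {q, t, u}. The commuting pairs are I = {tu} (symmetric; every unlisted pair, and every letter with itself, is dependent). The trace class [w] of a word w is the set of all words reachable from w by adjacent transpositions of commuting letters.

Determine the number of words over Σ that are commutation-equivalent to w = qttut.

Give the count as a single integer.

4

drop 0:q onto floor
drop 1:t onto {0:q}
drop 2:t onto {1:t}
drop 3:u onto {0:q}
drop 4:t onto {2:t}
ground layer = {0:q}
drop-orders for the pieces not yet dropped (sum over which currently-grounded one goes next):
  1 to go: {3} 1  {4} 1
  2 to go: {2,4} 1  {3,4} 2
  3 to go: {1,2,4} 1  {2,3,4} 3
  if 0:q drops first: 4 orders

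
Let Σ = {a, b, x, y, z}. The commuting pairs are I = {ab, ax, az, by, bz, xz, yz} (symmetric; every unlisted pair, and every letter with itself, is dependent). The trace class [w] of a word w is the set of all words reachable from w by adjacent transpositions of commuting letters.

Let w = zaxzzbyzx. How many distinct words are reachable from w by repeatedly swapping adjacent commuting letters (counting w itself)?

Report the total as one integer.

630

drop 0:z onto floor
drop 1:a onto floor
drop 2:x onto floor
drop 3:z onto {0:z}
drop 4:z onto {3:z}
drop 5:b onto {2:x}
drop 6:y onto {1:a, 2:x}
drop 7:z onto {4:z}
drop 8:x onto {5:b, 6:y}
ground layer = {0:z, 1:a, 2:x}
drop-orders for the pieces not yet dropped (sum over which currently-grounded one goes next):
  1 to go: {7} 1  {8} 1
  2 to go: {4,7} 1  {5,8} 1  {6,8} 1  {7,8} 2
  3 to go: {1,6,8} 1  {3,4,7} 1  {4,7,8} 3  {5,6,8} 2  {5,7,8} 3  {6,7,8} 3
  4 to go: {0,3,4,7} 1  {1,5,6,8} 3  {1,6,7,8} 4  {2,5,6,8} 2  {3,4,7,8} 4  {4,5,7,8} 6  {4,6,7,8} 6  {5,6,7,8} 8
  5 to go: {0,3,4,7,8} 5  {1,2,5,6,8} 5  {1,4,6,7,8} 10  {1,5,6,7,8} 15  {2,5,6,7,8} 10  {3,4,5,7,8} 10  {3,4,6,7,8} 10  {4,5,6,7,8} 20
  6 to go: {0,3,4,5,7,8} 15  {0,3,4,6,7,8} 15  {1,2,5,6,7,8} 30  {1,3,4,6,7,8} 20  {1,4,5,6,7,8} 45  {2,4,5,6,7,8} 30  {3,4,5,6,7,8} 40
  7 to go: {0,1,3,4,6,7,8} 35  {0,3,4,5,6,7,8} 70  {1,2,4,5,6,7,8} 105  {1,3,4,5,6,7,8} 105  {2,3,4,5,6,7,8} 70
  if 0:z drops first: 280 orders
  if 1:a drops first: 140 orders
  if 2:x drops first: 210 orders
heap linearizations: 630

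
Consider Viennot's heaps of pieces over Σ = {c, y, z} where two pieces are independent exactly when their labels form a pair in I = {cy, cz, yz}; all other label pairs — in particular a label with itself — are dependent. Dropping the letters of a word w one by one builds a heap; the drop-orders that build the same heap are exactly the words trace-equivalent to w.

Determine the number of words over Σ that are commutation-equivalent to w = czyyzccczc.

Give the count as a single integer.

2520

0(c) covers ∅
1(z) covers ∅
2(y) covers ∅
3(y) covers 2:y
4(z) covers 1:z
5(c) covers 0:c
6(c) covers 5:c
7(c) covers 6:c
8(z) covers 4:z
9(c) covers 7:c
floor of heap: 0:c, 1:z, 2:y
completions by unplaced set U, small U first (add the entries for U minus each lowest piece of U):
  |U|=1: {3}:1  {8}:1  {9}:1
  |U|=2: {2,3}:1  {3,8}:2  {3,9}:2  {4,8}:1  {7,9}:1  {8,9}:2
  |U|=3: {1,4,8}:1  {2,3,8}:3  {2,3,9}:3  {3,4,8}:3  {3,7,9}:3  {3,8,9}:6  {4,8,9}:3  {6,7,9}:1  {7,8,9}:3
  |U|=4: {1,3,4,8}:4  {1,4,8,9}:4  {2,3,4,8}:6  {2,3,7,9}:6  {2,3,8,9}:12  {3,4,8,9}:12  {3,6,7,9}:4  {3,7,8,9}:12  {4,7,8,9}:6  {5,6,7,9}:1  {6,7,8,9}:4
  |U|=5: {0,5,6,7,9}:1  {1,2,3,4,8}:10  {1,3,4,8,9}:20  {1,4,7,8,9}:10  {2,3,4,8,9}:30  {2,3,6,7,9}:10  {2,3,7,8,9}:30  {3,4,7,8,9}:30  {3,5,6,7,9}:5  {3,6,7,8,9}:20  {4,6,7,8,9}:10  {5,6,7,8,9}:5
  |U|=6: {0,3,5,6,7,9}:6  {0,5,6,7,8,9}:6  {1,2,3,4,8,9}:60  {1,3,4,7,8,9}:60  {1,4,6,7,8,9}:20  {2,3,4,7,8,9}:90  {2,3,5,6,7,9}:15  {2,3,6,7,8,9}:60  {3,4,6,7,8,9}:60  {3,5,6,7,8,9}:30  {4,5,6,7,8,9}:15
  |U|=7: {0,2,3,5,6,7,9}:21  {0,3,5,6,7,8,9}:42  {0,4,5,6,7,8,9}:21  {1,2,3,4,7,8,9}:210  {1,3,4,6,7,8,9}:140  {1,4,5,6,7,8,9}:35  {2,3,4,6,7,8,9}:210  {2,3,5,6,7,8,9}:105  {3,4,5,6,7,8,9}:105
  |U|=8: {0,1,4,5,6,7,8,9}:56  {0,2,3,5,6,7,8,9}:168  {0,3,4,5,6,7,8,9}:168  {1,2,3,4,6,7,8,9}:560  {1,3,4,5,6,7,8,9}:280  {2,3,4,5,6,7,8,9}:420
  start at 0(c): 1260
  start at 1(z): 756
  start at 2(y): 504
sum over floor = 2520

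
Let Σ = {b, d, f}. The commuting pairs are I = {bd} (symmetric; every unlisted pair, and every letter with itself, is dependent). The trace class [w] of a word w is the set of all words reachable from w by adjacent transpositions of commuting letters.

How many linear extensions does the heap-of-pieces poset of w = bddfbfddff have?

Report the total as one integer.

3

#0=b has no predecessor
#1=d has no predecessor
#2=d depends on [1:d]
#3=f depends on [0:b, 2:d]
#4=b depends on [3:f]
#5=f depends on [4:b]
#6=d depends on [5:f]
#7=d depends on [6:d]
#8=f depends on [7:d]
#9=f depends on [8:f]
sources: [0:b, 1:d]
N(rest) = Σ N(rest − s) over sources s of rest; N(one piece) = 1:
  size 1 → [9]=1
  size 2 → [8,9]=1
  size 3 → [7,8,9]=1
  size 4 → [6,7,8,9]=1
  size 5 → [5,6,7,8,9]=1
  size 6 → [4,5,6,7,8,9]=1
  size 7 → [3,4,5,6,7,8,9]=1
  size 8 → [0,3,4,5,6,7,8,9]=1  [2,3,4,5,6,7,8,9]=1
  first=0(b) contributes 1
  first=1(d) contributes 2
|[w]| = 3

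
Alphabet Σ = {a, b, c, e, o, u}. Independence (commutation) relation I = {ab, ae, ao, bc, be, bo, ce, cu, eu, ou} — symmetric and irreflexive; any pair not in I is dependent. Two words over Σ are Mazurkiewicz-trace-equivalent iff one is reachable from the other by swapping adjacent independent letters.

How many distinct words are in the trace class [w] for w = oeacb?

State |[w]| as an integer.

25

drop 0:o onto floor
drop 1:e onto {0:o}
drop 2:a onto floor
drop 3:c onto {0:o, 2:a}
drop 4:b onto floor
ground layer = {0:o, 2:a, 4:b}
drop-orders for the pieces not yet dropped (sum over which currently-grounded one goes next):
  1 to go: {1} 1  {3} 1  {4} 1
  2 to go: {1,3} 2  {1,4} 2  {2,3} 1  {3,4} 2
  3 to go: {0,1,3} 2  {1,2,3} 3  {1,3,4} 6  {2,3,4} 3
  if 0:o drops first: 12 orders
  if 2:a drops first: 8 orders
  if 4:b drops first: 5 orders
heap linearizations: 25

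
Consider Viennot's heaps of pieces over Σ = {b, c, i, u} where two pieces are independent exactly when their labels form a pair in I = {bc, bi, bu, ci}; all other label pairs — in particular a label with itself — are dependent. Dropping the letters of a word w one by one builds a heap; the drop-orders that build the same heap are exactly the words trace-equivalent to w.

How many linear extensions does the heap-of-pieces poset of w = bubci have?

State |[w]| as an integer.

drop 0:b onto floor
drop 1:u onto floor
drop 2:b onto {0:b}
drop 3:c onto {1:u}
drop 4:i onto {1:u}
ground layer = {0:b, 1:u}
drop-orders for the pieces not yet dropped (sum over which currently-grounded one goes next):
  1 to go: {2} 1  {3} 1  {4} 1
  2 to go: {0,2} 1  {2,3} 2  {2,4} 2  {3,4} 2
  3 to go: {0,2,3} 3  {0,2,4} 3  {1,3,4} 2  {2,3,4} 6
  if 0:b drops first: 8 orders
  if 1:u drops first: 12 orders
heap linearizations: 20

20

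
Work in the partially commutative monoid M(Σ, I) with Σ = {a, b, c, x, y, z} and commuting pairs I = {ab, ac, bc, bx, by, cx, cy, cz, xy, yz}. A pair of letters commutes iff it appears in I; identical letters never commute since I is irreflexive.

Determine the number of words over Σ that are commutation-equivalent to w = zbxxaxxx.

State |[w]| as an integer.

piece 0:z — minimal
piece 1:b rests on {0:z}
piece 2:x rests on {0:z}
piece 3:x rests on {2:x}
piece 4:a rests on {3:x}
piece 5:x rests on {4:a}
piece 6:x rests on {5:x}
piece 7:x rests on {6:x}
minimal pieces: {0:z}
ways to finish when only these pieces remain (= sum over removing one remaining piece with nothing left below it):
  1 left: {1}→1  {7}→1
  2 left: {1,7}→2  {6,7}→1
  3 left: {1,6,7}→3  {5,6,7}→1
  4 left: {1,5,6,7}→4  {4,5,6,7}→1
  5 left: {1,4,5,6,7}→5  {3,4,5,6,7}→1
  6 left: {1,3,4,5,6,7}→6  {2,3,4,5,6,7}→1
  placing 0:z first → 7 extensions

7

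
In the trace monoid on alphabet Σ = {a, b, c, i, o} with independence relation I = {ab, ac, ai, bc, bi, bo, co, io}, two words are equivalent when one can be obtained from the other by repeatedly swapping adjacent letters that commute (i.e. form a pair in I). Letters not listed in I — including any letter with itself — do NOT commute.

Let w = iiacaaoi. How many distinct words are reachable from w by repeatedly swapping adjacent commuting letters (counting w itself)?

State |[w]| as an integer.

#0=i has no predecessor
#1=i depends on [0:i]
#2=a has no predecessor
#3=c depends on [1:i]
#4=a depends on [2:a]
#5=a depends on [4:a]
#6=o depends on [5:a]
#7=i depends on [3:c]
sources: [0:i, 2:a]
N(rest) = Σ N(rest − s) over sources s of rest; N(one piece) = 1:
  size 1 → [6]=1  [7]=1
  size 2 → [3,7]=1  [5,6]=1  [6,7]=2
  size 3 → [1,3,7]=1  [3,6,7]=3  [4,5,6]=1  [5,6,7]=3
  size 4 → [0,1,3,7]=1  [1,3,6,7]=4  [2,4,5,6]=1  [3,5,6,7]=6  [4,5,6,7]=4
  size 5 → [0,1,3,6,7]=5  [1,3,5,6,7]=10  [2,4,5,6,7]=5  [3,4,5,6,7]=10
  size 6 → [0,1,3,5,6,7]=15  [1,3,4,5,6,7]=20  [2,3,4,5,6,7]=15
  first=0(i) contributes 35
  first=2(a) contributes 35
|[w]| = 70

70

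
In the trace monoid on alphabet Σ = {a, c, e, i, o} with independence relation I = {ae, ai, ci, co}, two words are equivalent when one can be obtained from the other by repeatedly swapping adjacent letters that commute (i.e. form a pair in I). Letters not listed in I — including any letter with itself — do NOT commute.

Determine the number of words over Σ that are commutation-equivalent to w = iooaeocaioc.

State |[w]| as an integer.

24

0(i) covers ∅
1(o) covers 0:i
2(o) covers 1:o
3(a) covers 2:o
4(e) covers 2:o
5(o) covers 3:a, 4:e
6(c) covers 3:a, 4:e
7(a) covers 5:o, 6:c
8(i) covers 5:o
9(o) covers 7:a, 8:i
10(c) covers 7:a
floor of heap: 0:i
completions by unplaced set U, small U first (add the entries for U minus each lowest piece of U):
  |U|=1: {9}:1  {10}:1
  |U|=2: {8,9}:1  {9,10}:2
  |U|=3: {7,9,10}:2  {8,9,10}:3
  |U|=4: {6,7,9,10}:2  {7,8,9,10}:5
  |U|=5: {5,7,8,9,10}:5  {6,7,8,9,10}:7
  |U|=6: {5,6,7,8,9,10}:12
  |U|=7: {3,5,6,7,8,9,10}:12  {4,5,6,7,8,9,10}:12
  |U|=8: {3,4,5,6,7,8,9,10}:24
  |U|=9: {2,3,4,5,6,7,8,9,10}:24
  start at 0(i): 24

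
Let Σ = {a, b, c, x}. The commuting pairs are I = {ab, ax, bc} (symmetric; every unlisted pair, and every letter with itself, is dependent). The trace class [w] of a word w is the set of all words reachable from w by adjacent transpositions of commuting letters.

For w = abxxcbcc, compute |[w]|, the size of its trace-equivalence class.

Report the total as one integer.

piece 0:a — minimal
piece 1:b — minimal
piece 2:x rests on {1:b}
piece 3:x rests on {2:x}
piece 4:c rests on {0:a, 3:x}
piece 5:b rests on {3:x}
piece 6:c rests on {4:c}
piece 7:c rests on {6:c}
minimal pieces: {0:a, 1:b}
ways to finish when only these pieces remain (= sum over removing one remaining piece with nothing left below it):
  1 left: {5}→1  {7}→1
  2 left: {5,7}→2  {6,7}→1
  3 left: {4,6,7}→1  {5,6,7}→3
  4 left: {0,4,6,7}→1  {4,5,6,7}→4
  5 left: {0,4,5,6,7}→5  {3,4,5,6,7}→4
  6 left: {0,3,4,5,6,7}→9  {2,3,4,5,6,7}→4
  placing 0:a first → 4 extensions
  placing 1:b first → 13 extensions
total linear extensions = 17

17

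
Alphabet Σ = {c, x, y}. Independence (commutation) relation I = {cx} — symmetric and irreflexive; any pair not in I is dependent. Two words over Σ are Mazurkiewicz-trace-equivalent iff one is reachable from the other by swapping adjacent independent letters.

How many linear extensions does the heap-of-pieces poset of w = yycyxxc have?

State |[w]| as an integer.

0(y) covers ∅
1(y) covers 0:y
2(c) covers 1:y
3(y) covers 2:c
4(x) covers 3:y
5(x) covers 4:x
6(c) covers 3:y
floor of heap: 0:y
completions by unplaced set U, small U first (add the entries for U minus each lowest piece of U):
  |U|=1: {5}:1  {6}:1
  |U|=2: {4,5}:1  {5,6}:2
  |U|=3: {4,5,6}:3
  |U|=4: {3,4,5,6}:3
  |U|=5: {2,3,4,5,6}:3
  start at 0(y): 3

3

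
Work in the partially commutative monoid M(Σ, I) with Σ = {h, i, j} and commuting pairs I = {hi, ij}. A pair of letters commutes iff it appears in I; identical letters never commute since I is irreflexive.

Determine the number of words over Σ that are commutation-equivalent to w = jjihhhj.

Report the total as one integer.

7

drop 0:j onto floor
drop 1:j onto {0:j}
drop 2:i onto floor
drop 3:h onto {1:j}
drop 4:h onto {3:h}
drop 5:h onto {4:h}
drop 6:j onto {5:h}
ground layer = {0:j, 2:i}
drop-orders for the pieces not yet dropped (sum over which currently-grounded one goes next):
  1 to go: {2} 1  {6} 1
  2 to go: {2,6} 2  {5,6} 1
  3 to go: {2,5,6} 3  {4,5,6} 1
  4 to go: {2,4,5,6} 4  {3,4,5,6} 1
  5 to go: {1,3,4,5,6} 1  {2,3,4,5,6} 5
  if 0:j drops first: 6 orders
  if 2:i drops first: 1 orders
heap linearizations: 7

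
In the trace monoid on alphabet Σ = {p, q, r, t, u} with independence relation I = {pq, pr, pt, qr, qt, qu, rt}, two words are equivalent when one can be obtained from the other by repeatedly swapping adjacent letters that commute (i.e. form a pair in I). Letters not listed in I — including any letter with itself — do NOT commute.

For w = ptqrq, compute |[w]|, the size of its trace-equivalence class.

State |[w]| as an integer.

60

#0=p has no predecessor
#1=t has no predecessor
#2=q has no predecessor
#3=r has no predecessor
#4=q depends on [2:q]
sources: [0:p, 1:t, 2:q, 3:r]
N(rest) = Σ N(rest − s) over sources s of rest; N(one piece) = 1:
  size 1 → [0]=1  [1]=1  [3]=1  [4]=1
  size 2 → [0,1]=2  [0,3]=2  [0,4]=2  [1,3]=2  [1,4]=2  [2,4]=1  [3,4]=2
  size 3 → [0,1,3]=6  [0,1,4]=6  [0,2,4]=3  [0,3,4]=6  [1,2,4]=3  [1,3,4]=6  [2,3,4]=3
  first=0(p) contributes 12
  first=1(t) contributes 12
  first=2(q) contributes 24
  first=3(r) contributes 12
|[w]| = 60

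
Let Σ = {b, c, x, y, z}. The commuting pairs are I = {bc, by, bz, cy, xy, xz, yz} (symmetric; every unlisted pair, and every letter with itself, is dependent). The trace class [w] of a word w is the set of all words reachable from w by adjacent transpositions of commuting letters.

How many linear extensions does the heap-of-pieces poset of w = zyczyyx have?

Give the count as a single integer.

piece 0:z — minimal
piece 1:y — minimal
piece 2:c rests on {0:z}
piece 3:z rests on {2:c}
piece 4:y rests on {1:y}
piece 5:y rests on {4:y}
piece 6:x rests on {2:c}
minimal pieces: {0:z, 1:y}
ways to finish when only these pieces remain (= sum over removing one remaining piece with nothing left below it):
  1 left: {3}→1  {5}→1  {6}→1
  2 left: {3,5}→2  {3,6}→2  {4,5}→1  {5,6}→2
  3 left: {1,4,5}→1  {2,3,6}→2  {3,4,5}→3  {3,5,6}→6  {4,5,6}→3
  4 left: {0,2,3,6}→2  {1,3,4,5}→4  {1,4,5,6}→4  {2,3,5,6}→8  {3,4,5,6}→12
  5 left: {0,2,3,5,6}→10  {1,3,4,5,6}→20  {2,3,4,5,6}→20
  placing 0:z first → 40 extensions
  placing 1:y first → 30 extensions
total linear extensions = 70

70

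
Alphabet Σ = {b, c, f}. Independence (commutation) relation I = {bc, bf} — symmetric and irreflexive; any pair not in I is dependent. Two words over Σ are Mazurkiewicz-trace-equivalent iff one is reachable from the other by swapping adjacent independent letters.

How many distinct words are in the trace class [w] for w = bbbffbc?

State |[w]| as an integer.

35

piece 0:b — minimal
piece 1:b rests on {0:b}
piece 2:b rests on {1:b}
piece 3:f — minimal
piece 4:f rests on {3:f}
piece 5:b rests on {2:b}
piece 6:c rests on {4:f}
minimal pieces: {0:b, 3:f}
ways to finish when only these pieces remain (= sum over removing one remaining piece with nothing left below it):
  1 left: {5}→1  {6}→1
  2 left: {2,5}→1  {4,6}→1  {5,6}→2
  3 left: {1,2,5}→1  {2,5,6}→3  {3,4,6}→1  {4,5,6}→3
  4 left: {0,1,2,5}→1  {1,2,5,6}→4  {2,4,5,6}→6  {3,4,5,6}→4
  5 left: {0,1,2,5,6}→5  {1,2,4,5,6}→10  {2,3,4,5,6}→10
  placing 0:b first → 20 extensions
  placing 3:f first → 15 extensions
total linear extensions = 35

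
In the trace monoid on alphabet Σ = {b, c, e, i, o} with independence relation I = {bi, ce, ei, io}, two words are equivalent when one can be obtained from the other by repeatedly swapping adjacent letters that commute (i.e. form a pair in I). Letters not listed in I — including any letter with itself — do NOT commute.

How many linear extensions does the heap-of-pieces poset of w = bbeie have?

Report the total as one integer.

#0=b has no predecessor
#1=b depends on [0:b]
#2=e depends on [1:b]
#3=i has no predecessor
#4=e depends on [2:e]
sources: [0:b, 3:i]
N(rest) = Σ N(rest − s) over sources s of rest; N(one piece) = 1:
  size 1 → [3]=1  [4]=1
  size 2 → [2,4]=1  [3,4]=2
  size 3 → [1,2,4]=1  [2,3,4]=3
  first=0(b) contributes 4
  first=3(i) contributes 1
|[w]| = 5

5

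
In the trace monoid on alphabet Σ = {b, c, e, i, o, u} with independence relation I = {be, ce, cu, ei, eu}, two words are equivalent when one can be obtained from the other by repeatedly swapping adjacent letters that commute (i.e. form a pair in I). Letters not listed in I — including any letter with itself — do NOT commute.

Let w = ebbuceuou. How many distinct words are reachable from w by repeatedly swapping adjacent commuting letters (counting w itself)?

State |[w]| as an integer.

piece 0:e — minimal
piece 1:b — minimal
piece 2:b rests on {1:b}
piece 3:u rests on {2:b}
piece 4:c rests on {2:b}
piece 5:e rests on {0:e}
piece 6:u rests on {3:u}
piece 7:o rests on {4:c, 5:e, 6:u}
piece 8:u rests on {7:o}
minimal pieces: {0:e, 1:b}
ways to finish when only these pieces remain (= sum over removing one remaining piece with nothing left below it):
  1 left: {8}→1
  2 left: {7,8}→1
  3 left: {4,7,8}→1  {5,7,8}→1  {6,7,8}→1
  4 left: {0,5,7,8}→1  {3,6,7,8}→1  {4,5,7,8}→2  {4,6,7,8}→2  {5,6,7,8}→2
  5 left: {0,4,5,7,8}→3  {0,5,6,7,8}→3  {3,4,6,7,8}→3  {3,5,6,7,8}→3  {4,5,6,7,8}→6
  6 left: {0,3,5,6,7,8}→6  {0,4,5,6,7,8}→12  {2,3,4,6,7,8}→3  {3,4,5,6,7,8}→12
  7 left: {0,3,4,5,6,7,8}→30  {1,2,3,4,6,7,8}→3  {2,3,4,5,6,7,8}→15
  placing 0:e first → 18 extensions
  placing 1:b first → 45 extensions
total linear extensions = 63

63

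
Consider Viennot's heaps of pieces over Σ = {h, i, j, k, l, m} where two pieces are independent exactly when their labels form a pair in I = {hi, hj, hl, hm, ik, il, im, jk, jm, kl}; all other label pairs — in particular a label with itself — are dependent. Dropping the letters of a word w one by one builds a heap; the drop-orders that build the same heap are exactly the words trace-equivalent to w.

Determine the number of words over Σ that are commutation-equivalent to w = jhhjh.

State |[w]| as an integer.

0(j) covers ∅
1(h) covers ∅
2(h) covers 1:h
3(j) covers 0:j
4(h) covers 2:h
floor of heap: 0:j, 1:h
completions by unplaced set U, small U first (add the entries for U minus each lowest piece of U):
  |U|=1: {3}:1  {4}:1
  |U|=2: {0,3}:1  {2,4}:1  {3,4}:2
  |U|=3: {0,3,4}:3  {1,2,4}:1  {2,3,4}:3
  start at 0(j): 4
  start at 1(h): 6
sum over floor = 10

10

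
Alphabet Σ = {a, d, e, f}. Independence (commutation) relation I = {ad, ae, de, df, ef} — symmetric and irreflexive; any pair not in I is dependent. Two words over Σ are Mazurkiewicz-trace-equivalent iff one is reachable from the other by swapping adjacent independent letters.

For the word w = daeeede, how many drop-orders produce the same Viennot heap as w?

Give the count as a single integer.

105

drop 0:d onto floor
drop 1:a onto floor
drop 2:e onto floor
drop 3:e onto {2:e}
drop 4:e onto {3:e}
drop 5:d onto {0:d}
drop 6:e onto {4:e}
ground layer = {0:d, 1:a, 2:e}
drop-orders for the pieces not yet dropped (sum over which currently-grounded one goes next):
  1 to go: {1} 1  {5} 1  {6} 1
  2 to go: {0,5} 1  {1,5} 2  {1,6} 2  {4,6} 1  {5,6} 2
  3 to go: {0,1,5} 3  {0,5,6} 3  {1,4,6} 3  {1,5,6} 6  {3,4,6} 1  {4,5,6} 3
  4 to go: {0,1,5,6} 12  {0,4,5,6} 6  {1,3,4,6} 4  {1,4,5,6} 12  {2,3,4,6} 1  {3,4,5,6} 4
  5 to go: {0,1,4,5,6} 30  {0,3,4,5,6} 10  {1,2,3,4,6} 5  {1,3,4,5,6} 20  {2,3,4,5,6} 5
  if 0:d drops first: 30 orders
  if 1:a drops first: 15 orders
  if 2:e drops first: 60 orders
heap linearizations: 105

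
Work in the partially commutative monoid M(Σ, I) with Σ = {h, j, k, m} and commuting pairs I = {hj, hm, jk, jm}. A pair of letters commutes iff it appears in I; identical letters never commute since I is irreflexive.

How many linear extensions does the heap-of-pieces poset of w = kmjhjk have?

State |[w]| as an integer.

piece 0:k — minimal
piece 1:m rests on {0:k}
piece 2:j — minimal
piece 3:h rests on {0:k}
piece 4:j rests on {2:j}
piece 5:k rests on {1:m, 3:h}
minimal pieces: {0:k, 2:j}
ways to finish when only these pieces remain (= sum over removing one remaining piece with nothing left below it):
  1 left: {4}→1  {5}→1
  2 left: {1,5}→1  {2,4}→1  {3,5}→1  {4,5}→2
  3 left: {1,3,5}→2  {1,4,5}→3  {2,4,5}→3  {3,4,5}→3
  4 left: {0,1,3,5}→2  {1,2,4,5}→6  {1,3,4,5}→8  {2,3,4,5}→6
  placing 0:k first → 20 extensions
  placing 2:j first → 10 extensions
total linear extensions = 30

30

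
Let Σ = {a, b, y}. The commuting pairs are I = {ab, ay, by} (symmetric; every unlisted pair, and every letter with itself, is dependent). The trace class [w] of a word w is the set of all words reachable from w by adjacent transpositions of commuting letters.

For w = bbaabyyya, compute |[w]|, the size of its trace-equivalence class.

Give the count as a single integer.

1680

0(b) covers ∅
1(b) covers 0:b
2(a) covers ∅
3(a) covers 2:a
4(b) covers 1:b
5(y) covers ∅
6(y) covers 5:y
7(y) covers 6:y
8(a) covers 3:a
floor of heap: 0:b, 2:a, 5:y
completions by unplaced set U, small U first (add the entries for U minus each lowest piece of U):
  |U|=1: {4}:1  {7}:1  {8}:1
  |U|=2: {1,4}:1  {3,8}:1  {4,7}:2  {4,8}:2  {6,7}:1  {7,8}:2
  |U|=3: {0,1,4}:1  {1,4,7}:3  {1,4,8}:3  {2,3,8}:1  {3,4,8}:3  {3,7,8}:3  {4,6,7}:3  {4,7,8}:6  {5,6,7}:1  {6,7,8}:3
  |U|=4: {0,1,4,7}:4  {0,1,4,8}:4  {1,3,4,8}:6  {1,4,6,7}:6  {1,4,7,8}:12  {2,3,4,8}:4  {2,3,7,8}:4  {3,4,7,8}:12  {3,6,7,8}:6  {4,5,6,7}:4  {4,6,7,8}:12  {5,6,7,8}:4
  |U|=5: {0,1,3,4,8}:10  {0,1,4,6,7}:10  {0,1,4,7,8}:20  {1,2,3,4,8}:10  {1,3,4,7,8}:30  {1,4,5,6,7}:10  {1,4,6,7,8}:30  {2,3,4,7,8}:20  {2,3,6,7,8}:10  {3,4,6,7,8}:30  {3,5,6,7,8}:10  {4,5,6,7,8}:20
  |U|=6: {0,1,2,3,4,8}:20  {0,1,3,4,7,8}:60  {0,1,4,5,6,7}:20  {0,1,4,6,7,8}:60  {1,2,3,4,7,8}:60  {1,3,4,6,7,8}:90  {1,4,5,6,7,8}:60  {2,3,4,6,7,8}:60  {2,3,5,6,7,8}:20  {3,4,5,6,7,8}:60
  |U|=7: {0,1,2,3,4,7,8}:140  {0,1,3,4,6,7,8}:210  {0,1,4,5,6,7,8}:140  {1,2,3,4,6,7,8}:210  {1,3,4,5,6,7,8}:210  {2,3,4,5,6,7,8}:140
  start at 0(b): 560
  start at 2(a): 560
  start at 5(y): 560
sum over floor = 1680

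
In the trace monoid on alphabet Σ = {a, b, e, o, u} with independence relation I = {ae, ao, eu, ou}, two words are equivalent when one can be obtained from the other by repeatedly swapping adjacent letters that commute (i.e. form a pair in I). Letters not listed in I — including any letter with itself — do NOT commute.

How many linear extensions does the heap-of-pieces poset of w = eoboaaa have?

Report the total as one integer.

4

drop 0:e onto floor
drop 1:o onto {0:e}
drop 2:b onto {1:o}
drop 3:o onto {2:b}
drop 4:a onto {2:b}
drop 5:a onto {4:a}
drop 6:a onto {5:a}
ground layer = {0:e}
drop-orders for the pieces not yet dropped (sum over which currently-grounded one goes next):
  1 to go: {3} 1  {6} 1
  2 to go: {3,6} 2  {5,6} 1
  3 to go: {3,5,6} 3  {4,5,6} 1
  4 to go: {3,4,5,6} 4
  5 to go: {2,3,4,5,6} 4
  if 0:e drops first: 4 orders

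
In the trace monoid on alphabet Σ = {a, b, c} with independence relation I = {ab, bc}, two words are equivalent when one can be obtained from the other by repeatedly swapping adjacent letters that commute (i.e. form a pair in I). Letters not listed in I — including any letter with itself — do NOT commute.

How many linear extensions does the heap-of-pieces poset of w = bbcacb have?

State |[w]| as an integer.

20

drop 0:b onto floor
drop 1:b onto {0:b}
drop 2:c onto floor
drop 3:a onto {2:c}
drop 4:c onto {3:a}
drop 5:b onto {1:b}
ground layer = {0:b, 2:c}
drop-orders for the pieces not yet dropped (sum over which currently-grounded one goes next):
  1 to go: {4} 1  {5} 1
  2 to go: {1,5} 1  {3,4} 1  {4,5} 2
  3 to go: {0,1,5} 1  {1,4,5} 3  {2,3,4} 1  {3,4,5} 3
  4 to go: {0,1,4,5} 4  {1,3,4,5} 6  {2,3,4,5} 4
  if 0:b drops first: 10 orders
  if 2:c drops first: 10 orders
heap linearizations: 20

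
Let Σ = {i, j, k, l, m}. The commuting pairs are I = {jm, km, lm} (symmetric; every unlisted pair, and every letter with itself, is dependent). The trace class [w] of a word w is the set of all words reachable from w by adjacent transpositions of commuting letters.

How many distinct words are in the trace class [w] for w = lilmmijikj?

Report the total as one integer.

3

piece 0:l — minimal
piece 1:i rests on {0:l}
piece 2:l rests on {1:i}
piece 3:m rests on {1:i}
piece 4:m rests on {3:m}
piece 5:i rests on {2:l, 4:m}
piece 6:j rests on {5:i}
piece 7:i rests on {6:j}
piece 8:k rests on {7:i}
piece 9:j rests on {8:k}
minimal pieces: {0:l}
ways to finish when only these pieces remain (= sum over removing one remaining piece with nothing left below it):
  1 left: {9}→1
  2 left: {8,9}→1
  3 left: {7,8,9}→1
  4 left: {6,7,8,9}→1
  5 left: {5,6,7,8,9}→1
  6 left: {2,5,6,7,8,9}→1  {4,5,6,7,8,9}→1
  7 left: {2,4,5,6,7,8,9}→2  {3,4,5,6,7,8,9}→1
  8 left: {2,3,4,5,6,7,8,9}→3
  placing 0:l first → 3 extensions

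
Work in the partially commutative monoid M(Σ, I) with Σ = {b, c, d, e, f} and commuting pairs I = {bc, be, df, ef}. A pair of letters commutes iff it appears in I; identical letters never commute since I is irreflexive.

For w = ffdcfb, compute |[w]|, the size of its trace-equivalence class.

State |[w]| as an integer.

3

drop 0:f onto floor
drop 1:f onto {0:f}
drop 2:d onto floor
drop 3:c onto {1:f, 2:d}
drop 4:f onto {3:c}
drop 5:b onto {4:f}
ground layer = {0:f, 2:d}
drop-orders for the pieces not yet dropped (sum over which currently-grounded one goes next):
  1 to go: {5} 1
  2 to go: {4,5} 1
  3 to go: {3,4,5} 1
  4 to go: {1,3,4,5} 1  {2,3,4,5} 1
  if 0:f drops first: 2 orders
  if 2:d drops first: 1 orders
heap linearizations: 3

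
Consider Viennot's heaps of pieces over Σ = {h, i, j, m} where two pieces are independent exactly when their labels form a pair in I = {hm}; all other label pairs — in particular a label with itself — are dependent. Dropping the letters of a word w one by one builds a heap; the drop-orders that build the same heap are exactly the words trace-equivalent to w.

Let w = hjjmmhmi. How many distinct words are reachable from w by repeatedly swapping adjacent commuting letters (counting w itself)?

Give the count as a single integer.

4

0(h) covers ∅
1(j) covers 0:h
2(j) covers 1:j
3(m) covers 2:j
4(m) covers 3:m
5(h) covers 2:j
6(m) covers 4:m
7(i) covers 5:h, 6:m
floor of heap: 0:h
completions by unplaced set U, small U first (add the entries for U minus each lowest piece of U):
  |U|=1: {7}:1
  |U|=2: {5,7}:1  {6,7}:1
  |U|=3: {4,6,7}:1  {5,6,7}:2
  |U|=4: {3,4,6,7}:1  {4,5,6,7}:3
  |U|=5: {3,4,5,6,7}:4
  |U|=6: {2,3,4,5,6,7}:4
  start at 0(h): 4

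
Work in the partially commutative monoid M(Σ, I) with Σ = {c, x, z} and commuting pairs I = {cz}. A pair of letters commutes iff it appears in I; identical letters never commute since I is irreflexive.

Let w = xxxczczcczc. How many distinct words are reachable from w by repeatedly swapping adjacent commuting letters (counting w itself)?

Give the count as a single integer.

piece 0:x — minimal
piece 1:x rests on {0:x}
piece 2:x rests on {1:x}
piece 3:c rests on {2:x}
piece 4:z rests on {2:x}
piece 5:c rests on {3:c}
piece 6:z rests on {4:z}
piece 7:c rests on {5:c}
piece 8:c rests on {7:c}
piece 9:z rests on {6:z}
piece 10:c rests on {8:c}
minimal pieces: {0:x}
ways to finish when only these pieces remain (= sum over removing one remaining piece with nothing left below it):
  1 left: {9}→1  {10}→1
  2 left: {6,9}→1  {8,10}→1  {9,10}→2
  3 left: {4,6,9}→1  {6,9,10}→3  {7,8,10}→1  {8,9,10}→3
  4 left: {4,6,9,10}→4  {5,7,8,10}→1  {6,8,9,10}→6  {7,8,9,10}→4
  5 left: {3,5,7,8,10}→1  {4,6,8,9,10}→10  {5,7,8,9,10}→5  {6,7,8,9,10}→10
  6 left: {3,5,7,8,9,10}→6  {4,6,7,8,9,10}→20  {5,6,7,8,9,10}→15
  7 left: {3,5,6,7,8,9,10}→21  {4,5,6,7,8,9,10}→35
  8 left: {3,4,5,6,7,8,9,10}→56
  9 left: {2,3,4,5,6,7,8,9,10}→56
  placing 0:x first → 56 extensions

56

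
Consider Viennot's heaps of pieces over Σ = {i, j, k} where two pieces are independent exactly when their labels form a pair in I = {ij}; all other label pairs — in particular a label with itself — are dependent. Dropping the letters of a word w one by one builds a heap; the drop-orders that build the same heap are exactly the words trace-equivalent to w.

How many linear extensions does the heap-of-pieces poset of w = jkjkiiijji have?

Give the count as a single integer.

piece 0:j — minimal
piece 1:k rests on {0:j}
piece 2:j rests on {1:k}
piece 3:k rests on {2:j}
piece 4:i rests on {3:k}
piece 5:i rests on {4:i}
piece 6:i rests on {5:i}
piece 7:j rests on {3:k}
piece 8:j rests on {7:j}
piece 9:i rests on {6:i}
minimal pieces: {0:j}
ways to finish when only these pieces remain (= sum over removing one remaining piece with nothing left below it):
  1 left: {8}→1  {9}→1
  2 left: {6,9}→1  {7,8}→1  {8,9}→2
  3 left: {5,6,9}→1  {6,8,9}→3  {7,8,9}→3
  4 left: {4,5,6,9}→1  {5,6,8,9}→4  {6,7,8,9}→6
  5 left: {4,5,6,8,9}→5  {5,6,7,8,9}→10
  6 left: {4,5,6,7,8,9}→15
  7 left: {3,4,5,6,7,8,9}→15
  8 left: {2,3,4,5,6,7,8,9}→15
  placing 0:j first → 15 extensions

15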